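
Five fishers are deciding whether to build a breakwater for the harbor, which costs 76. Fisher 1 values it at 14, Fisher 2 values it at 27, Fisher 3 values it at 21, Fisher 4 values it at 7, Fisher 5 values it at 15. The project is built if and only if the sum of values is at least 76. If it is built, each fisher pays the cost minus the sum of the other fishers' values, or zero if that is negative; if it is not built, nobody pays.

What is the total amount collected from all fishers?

Total value 84 ≥ cost 76, so it is built.
Fisher 1: others sum to 70; max(0, 76 - 70) = 6.
Fisher 2: others sum to 57; max(0, 76 - 57) = 19.
Fisher 3: others sum to 63; max(0, 76 - 63) = 13.
Fisher 4: others sum to 77; max(0, 76 - 77) = 0.
Fisher 5: others sum to 69; max(0, 76 - 69) = 7.
Total collected = 6 + 19 + 13 + 0 + 7 = 45.

45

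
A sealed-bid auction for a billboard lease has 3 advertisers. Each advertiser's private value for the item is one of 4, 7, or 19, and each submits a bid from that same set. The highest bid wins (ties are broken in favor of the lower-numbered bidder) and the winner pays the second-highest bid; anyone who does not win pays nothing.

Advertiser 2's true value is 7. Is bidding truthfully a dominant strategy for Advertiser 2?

Check each profile of the others' bids and compare truth against every alternative bid.
Others bid (4, 4): truth gives 3, best alternative gives 3.
Others bid (4, 7): truth gives 0, best alternative gives 0.
Others bid (4, 19): truth gives 0, best alternative gives 0.
Others bid (7, 4): truth gives 0, best alternative gives 0.
Others bid (7, 7): truth gives 0, best alternative gives 0.
Others bid (7, 19): truth gives 0, best alternative gives 0.
(Remaining 3 profiles checked similarly; truth is weakly best in each.)
In every case the truthful bid is at least as good as any alternative, so it is a dominant strategy.

Yes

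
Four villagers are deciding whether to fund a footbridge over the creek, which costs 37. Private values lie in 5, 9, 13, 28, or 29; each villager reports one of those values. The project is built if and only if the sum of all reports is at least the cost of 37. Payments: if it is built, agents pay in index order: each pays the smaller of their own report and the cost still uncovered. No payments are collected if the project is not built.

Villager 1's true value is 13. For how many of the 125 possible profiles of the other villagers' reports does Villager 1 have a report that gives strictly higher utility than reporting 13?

Others report (5, 5, 28): truth gives 0; report 5 gives 8 > 0. Violating.
Others report (5, 5, 29): truth gives 0; report 5 gives 8 > 0. Violating.
Others report (5, 9, 28): truth gives 0; report 5 gives 8 > 0. Violating.
Others report (5, 9, 29): truth gives 0; report 5 gives 8 > 0. Violating.
Others report (5, 5, 5): truth gives 0; no alternative beats it.
Others report (5, 5, 9): truth gives 0; no alternative beats it.
(Checking all 125 profiles: 108 have a profitable deviation, 17 do not.)

108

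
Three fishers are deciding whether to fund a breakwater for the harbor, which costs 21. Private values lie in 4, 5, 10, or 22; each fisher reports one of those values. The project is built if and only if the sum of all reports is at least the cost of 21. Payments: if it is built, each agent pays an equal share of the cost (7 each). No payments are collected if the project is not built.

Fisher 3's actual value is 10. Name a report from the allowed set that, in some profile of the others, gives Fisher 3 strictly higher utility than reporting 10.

22

Suppose Fisher 1 reports 4 and Fisher 2 reports 4.
Report 10: project not built, utility 0.
Report 22: project built, pays 7, utility 10 - 7 = 3.
So reporting 22 beats truth here (3 > 0).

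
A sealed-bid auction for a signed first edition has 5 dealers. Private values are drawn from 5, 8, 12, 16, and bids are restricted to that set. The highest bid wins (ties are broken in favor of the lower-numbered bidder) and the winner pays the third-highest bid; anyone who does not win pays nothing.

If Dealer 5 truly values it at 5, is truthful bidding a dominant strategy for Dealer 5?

Check each profile of the others' bids and compare truth against every alternative bid.
Others bid (5, 5, 5, 5): truth gives 0, best alternative gives 0.
Others bid (5, 5, 5, 8): truth gives 0, best alternative gives 0.
Others bid (5, 5, 5, 12): truth gives 0, best alternative gives 0.
Others bid (5, 5, 5, 16): truth gives 0, best alternative gives 0.
Others bid (5, 5, 8, 5): truth gives 0, best alternative gives 0.
Others bid (5, 5, 8, 8): truth gives 0, best alternative gives 0.
(Remaining 250 profiles checked similarly; truth is weakly best in each.)
In every case the truthful bid is at least as good as any alternative, so it is a dominant strategy.

Yes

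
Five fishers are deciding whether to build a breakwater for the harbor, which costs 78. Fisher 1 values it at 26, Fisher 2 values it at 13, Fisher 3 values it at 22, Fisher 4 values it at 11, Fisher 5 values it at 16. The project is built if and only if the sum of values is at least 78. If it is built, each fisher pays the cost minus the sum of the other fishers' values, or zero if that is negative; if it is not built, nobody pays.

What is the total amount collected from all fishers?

38

Total value 88 ≥ cost 78, so it is built.
Fisher 1: others sum to 62; max(0, 78 - 62) = 16.
Fisher 2: others sum to 75; max(0, 78 - 75) = 3.
Fisher 3: others sum to 66; max(0, 78 - 66) = 12.
Fisher 4: others sum to 77; max(0, 78 - 77) = 1.
Fisher 5: others sum to 72; max(0, 78 - 72) = 6.
Total collected = 16 + 3 + 12 + 1 + 6 = 38.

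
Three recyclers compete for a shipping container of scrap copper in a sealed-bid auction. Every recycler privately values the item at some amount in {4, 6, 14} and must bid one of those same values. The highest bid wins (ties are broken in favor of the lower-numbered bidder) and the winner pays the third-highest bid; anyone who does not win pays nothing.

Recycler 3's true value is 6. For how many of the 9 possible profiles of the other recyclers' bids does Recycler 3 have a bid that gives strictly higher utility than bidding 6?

Others bid (4, 6): truth gives 0; bid 14 gives 2 > 0. Violating.
Others bid (6, 4): truth gives 0; bid 14 gives 2 > 0. Violating.
Others bid (4, 4): truth gives 2; no alternative beats it.
Others bid (4, 14): truth gives 0; no alternative beats it.
(Checking all 9 profiles: 2 have a profitable deviation, 7 do not.)

2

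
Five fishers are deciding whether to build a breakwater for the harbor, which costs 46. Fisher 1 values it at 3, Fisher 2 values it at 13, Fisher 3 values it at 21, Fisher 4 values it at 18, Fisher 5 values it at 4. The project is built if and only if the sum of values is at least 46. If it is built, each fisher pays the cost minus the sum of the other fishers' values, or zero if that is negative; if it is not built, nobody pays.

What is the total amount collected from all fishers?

13

Total value 59 ≥ cost 46, so it is built.
Fisher 1: others sum to 56; max(0, 46 - 56) = 0.
Fisher 2: others sum to 46; max(0, 46 - 46) = 0.
Fisher 3: others sum to 38; max(0, 46 - 38) = 8.
Fisher 4: others sum to 41; max(0, 46 - 41) = 5.
Fisher 5: others sum to 55; max(0, 46 - 55) = 0.
Total collected = 0 + 0 + 8 + 5 + 0 = 13.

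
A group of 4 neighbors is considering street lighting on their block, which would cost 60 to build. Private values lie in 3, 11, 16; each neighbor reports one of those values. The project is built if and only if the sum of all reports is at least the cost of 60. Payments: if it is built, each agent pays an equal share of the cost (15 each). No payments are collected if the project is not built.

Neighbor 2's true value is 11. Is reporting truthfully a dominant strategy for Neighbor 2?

Check each profile of the others' reports and compare truth against every alternative report.
Others report (3, 3, 3): truth gives 0, best alternative gives 0.
Others report (3, 3, 11): truth gives 0, best alternative gives 0.
Others report (3, 3, 16): truth gives 0, best alternative gives 0.
Others report (3, 11, 3): truth gives 0, best alternative gives 0.
Others report (3, 11, 11): truth gives 0, best alternative gives 0.
Others report (3, 11, 16): truth gives 0, best alternative gives 0.
(Remaining 21 profiles checked similarly; truth is weakly best in each.)
In every case the truthful report is at least as good as any alternative, so it is a dominant strategy.

Yes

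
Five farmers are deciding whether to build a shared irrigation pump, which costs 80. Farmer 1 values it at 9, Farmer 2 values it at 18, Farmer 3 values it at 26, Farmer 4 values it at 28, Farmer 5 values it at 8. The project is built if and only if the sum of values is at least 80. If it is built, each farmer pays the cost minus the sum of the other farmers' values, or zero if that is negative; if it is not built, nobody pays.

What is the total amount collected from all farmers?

45

Total value 89 ≥ cost 80, so it is built.
Farmer 1: others sum to 80; max(0, 80 - 80) = 0.
Farmer 2: others sum to 71; max(0, 80 - 71) = 9.
Farmer 3: others sum to 63; max(0, 80 - 63) = 17.
Farmer 4: others sum to 61; max(0, 80 - 61) = 19.
Farmer 5: others sum to 81; max(0, 80 - 81) = 0.
Total collected = 0 + 9 + 17 + 19 + 0 = 45.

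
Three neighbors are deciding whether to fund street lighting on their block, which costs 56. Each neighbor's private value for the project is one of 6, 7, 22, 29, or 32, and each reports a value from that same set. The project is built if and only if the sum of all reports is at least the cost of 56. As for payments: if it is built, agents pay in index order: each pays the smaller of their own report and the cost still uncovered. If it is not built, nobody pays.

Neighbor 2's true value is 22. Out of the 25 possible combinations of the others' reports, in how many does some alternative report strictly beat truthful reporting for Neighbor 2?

8

Others report (22, 29): truth gives 0; report 6 gives 16 > 0. Violating.
Others report (22, 32): truth gives 0; report 6 gives 16 > 0. Violating.
Others report (29, 22): truth gives 0; report 6 gives 16 > 0. Violating.
Others report (29, 29): truth gives 0; report 6 gives 16 > 0. Violating.
Others report (6, 6): truth gives 0; no alternative beats it.
Others report (6, 7): truth gives 0; no alternative beats it.
(Checking all 25 profiles: 8 have a profitable deviation, 17 do not.)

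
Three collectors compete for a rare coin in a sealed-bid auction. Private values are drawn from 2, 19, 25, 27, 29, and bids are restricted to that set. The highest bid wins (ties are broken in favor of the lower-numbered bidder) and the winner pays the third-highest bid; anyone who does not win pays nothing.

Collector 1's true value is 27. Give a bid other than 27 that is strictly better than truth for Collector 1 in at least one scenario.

Suppose Collector 2 bids 2 and Collector 3 bids 29.
Bid 27: loses, pays 0, utility 0.
Bid 29: wins, pays 2, utility 27 - 2 = 25.
So bidding 29 beats truth here (25 > 0).

29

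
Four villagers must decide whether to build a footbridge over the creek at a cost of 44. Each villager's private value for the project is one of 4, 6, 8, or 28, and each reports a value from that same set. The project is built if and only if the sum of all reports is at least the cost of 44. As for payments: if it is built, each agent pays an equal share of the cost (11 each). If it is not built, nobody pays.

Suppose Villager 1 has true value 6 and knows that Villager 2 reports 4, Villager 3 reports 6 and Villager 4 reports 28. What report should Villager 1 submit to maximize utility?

4

Report 4: project not built, utility 0.
Report 6: project built, pays 11, utility 6 - 11 = -5.
Report 8: project built, pays 11, utility 6 - 11 = -5.
Report 28: project built, pays 11, utility 6 - 11 = -5.
The best choice is 4 with utility 0.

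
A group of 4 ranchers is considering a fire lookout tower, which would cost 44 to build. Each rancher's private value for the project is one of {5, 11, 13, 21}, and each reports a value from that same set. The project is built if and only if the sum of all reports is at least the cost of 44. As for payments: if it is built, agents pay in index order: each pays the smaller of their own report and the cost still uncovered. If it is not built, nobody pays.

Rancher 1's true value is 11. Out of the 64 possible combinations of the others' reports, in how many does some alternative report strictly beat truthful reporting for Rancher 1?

Others report (5, 13, 21): truth gives 0; report 5 gives 6 > 0. Violating.
Others report (5, 21, 13): truth gives 0; report 5 gives 6 > 0. Violating.
Others report (5, 21, 21): truth gives 0; report 5 gives 6 > 0. Violating.
Others report (11, 11, 21): truth gives 0; report 5 gives 6 > 0. Violating.
Others report (5, 5, 5): truth gives 0; no alternative beats it.
Others report (5, 5, 11): truth gives 0; no alternative beats it.
(Checking all 64 profiles: 29 have a profitable deviation, 35 do not.)

29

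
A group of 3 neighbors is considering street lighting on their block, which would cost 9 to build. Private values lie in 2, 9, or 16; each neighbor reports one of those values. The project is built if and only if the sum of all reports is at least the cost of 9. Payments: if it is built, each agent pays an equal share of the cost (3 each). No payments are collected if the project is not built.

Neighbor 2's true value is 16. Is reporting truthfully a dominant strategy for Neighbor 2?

Yes

Check each profile of the others' reports and compare truth against every alternative report.
Others report (2, 2): truth gives 13, best alternative gives 13.
Others report (2, 9): truth gives 13, best alternative gives 13.
Others report (2, 16): truth gives 13, best alternative gives 13.
Others report (9, 2): truth gives 13, best alternative gives 13.
Others report (9, 9): truth gives 13, best alternative gives 13.
Others report (9, 16): truth gives 13, best alternative gives 13.
(Remaining 3 profiles checked similarly; truth is weakly best in each.)
In every case the truthful report is at least as good as any alternative, so it is a dominant strategy.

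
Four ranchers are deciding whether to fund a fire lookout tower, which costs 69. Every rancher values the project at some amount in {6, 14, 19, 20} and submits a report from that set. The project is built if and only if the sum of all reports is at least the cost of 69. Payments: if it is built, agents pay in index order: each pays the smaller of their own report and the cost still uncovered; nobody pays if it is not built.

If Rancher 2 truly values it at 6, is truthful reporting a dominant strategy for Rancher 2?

Check each profile of the others' reports and compare truth against every alternative report.
Others report (19, 19, 19): truth gives 0, best alternative gives -8.
Others report (19, 19, 20): truth gives 0, best alternative gives -8.
Others report (19, 20, 19): truth gives 0, best alternative gives -8.
Others report (19, 20, 20): truth gives 0, best alternative gives -8.
Others report (20, 19, 19): truth gives 0, best alternative gives -8.
Others report (20, 19, 20): truth gives 0, best alternative gives -8.
(Remaining 58 profiles checked similarly; truth is weakly best in each.)
In every case the truthful report is at least as good as any alternative, so it is a dominant strategy.

Yes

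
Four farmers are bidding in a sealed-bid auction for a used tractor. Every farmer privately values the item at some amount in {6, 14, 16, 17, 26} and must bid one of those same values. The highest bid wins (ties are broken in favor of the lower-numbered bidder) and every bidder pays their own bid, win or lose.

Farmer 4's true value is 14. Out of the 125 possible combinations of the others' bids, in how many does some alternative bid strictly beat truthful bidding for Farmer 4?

Others bid (6, 6, 14): truth gives -14; bid 16 gives -2 > -14. Violating.
Others bid (6, 6, 16): truth gives -14; bid 17 gives -3 > -14. Violating.
Others bid (6, 6, 17): truth gives -14; bid 6 gives -6 > -14. Violating.
Others bid (6, 6, 26): truth gives -14; bid 6 gives -6 > -14. Violating.
Others bid (6, 6, 6): truth gives 0; no alternative beats it.
(Checking all 125 profiles: 124 have a profitable deviation, 1 does not.)

124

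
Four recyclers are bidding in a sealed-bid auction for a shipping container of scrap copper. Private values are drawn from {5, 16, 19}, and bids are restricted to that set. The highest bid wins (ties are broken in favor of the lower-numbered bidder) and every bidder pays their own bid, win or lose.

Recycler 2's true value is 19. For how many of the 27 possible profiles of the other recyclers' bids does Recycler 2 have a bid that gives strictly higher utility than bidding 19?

Others bid (5, 5, 5): truth gives 0; bid 16 gives 3 > 0. Violating.
Others bid (5, 5, 16): truth gives 0; bid 16 gives 3 > 0. Violating.
Others bid (5, 16, 5): truth gives 0; bid 16 gives 3 > 0. Violating.
Others bid (5, 16, 16): truth gives 0; bid 16 gives 3 > 0. Violating.
Others bid (5, 5, 19): truth gives 0; no alternative beats it.
Others bid (5, 16, 19): truth gives 0; no alternative beats it.
(Checking all 27 profiles: 13 have a profitable deviation, 14 do not.)

13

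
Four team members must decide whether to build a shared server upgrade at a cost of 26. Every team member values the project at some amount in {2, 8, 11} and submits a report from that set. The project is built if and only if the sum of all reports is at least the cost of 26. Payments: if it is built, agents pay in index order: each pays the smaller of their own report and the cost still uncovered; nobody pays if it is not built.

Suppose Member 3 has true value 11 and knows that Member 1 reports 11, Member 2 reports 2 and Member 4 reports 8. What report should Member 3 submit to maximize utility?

8

Report 2: project not built, utility 0.
Report 8: project built, pays 8, utility 11 - 8 = 3.
Report 11: project built, pays 11, utility 11 - 11 = 0.
The best choice is 8 with utility 3.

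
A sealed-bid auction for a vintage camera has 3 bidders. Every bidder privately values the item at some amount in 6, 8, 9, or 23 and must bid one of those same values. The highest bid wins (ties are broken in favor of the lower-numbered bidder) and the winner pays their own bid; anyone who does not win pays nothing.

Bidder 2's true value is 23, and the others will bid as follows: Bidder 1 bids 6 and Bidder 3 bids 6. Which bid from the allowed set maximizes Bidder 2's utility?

8

Bid 6: loses, pays 0, utility 0.
Bid 8: wins, pays 8, utility 23 - 8 = 15.
Bid 9: wins, pays 9, utility 23 - 9 = 14.
Bid 23: wins, pays 23, utility 23 - 23 = 0.
The best choice is 8 with utility 15.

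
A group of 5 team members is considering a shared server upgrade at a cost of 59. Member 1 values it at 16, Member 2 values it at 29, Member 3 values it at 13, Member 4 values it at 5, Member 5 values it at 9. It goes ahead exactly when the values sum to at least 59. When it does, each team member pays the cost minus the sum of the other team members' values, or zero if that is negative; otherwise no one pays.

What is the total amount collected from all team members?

19

Total value 72 ≥ cost 59, so it is built.
Member 1: others sum to 56; max(0, 59 - 56) = 3.
Member 2: others sum to 43; max(0, 59 - 43) = 16.
Member 3: others sum to 59; max(0, 59 - 59) = 0.
Member 4: others sum to 67; max(0, 59 - 67) = 0.
Member 5: others sum to 63; max(0, 59 - 63) = 0.
Total collected = 3 + 16 + 0 + 0 + 0 = 19.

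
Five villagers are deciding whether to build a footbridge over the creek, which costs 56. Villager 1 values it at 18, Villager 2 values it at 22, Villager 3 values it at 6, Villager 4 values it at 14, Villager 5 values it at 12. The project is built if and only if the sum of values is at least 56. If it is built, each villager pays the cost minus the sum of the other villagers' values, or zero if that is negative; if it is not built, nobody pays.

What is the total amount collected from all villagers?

Total value 72 ≥ cost 56, so it is built.
Villager 1: others sum to 54; max(0, 56 - 54) = 2.
Villager 2: others sum to 50; max(0, 56 - 50) = 6.
Villager 3: others sum to 66; max(0, 56 - 66) = 0.
Villager 4: others sum to 58; max(0, 56 - 58) = 0.
Villager 5: others sum to 60; max(0, 56 - 60) = 0.
Total collected = 2 + 6 + 0 + 0 + 0 = 8.

8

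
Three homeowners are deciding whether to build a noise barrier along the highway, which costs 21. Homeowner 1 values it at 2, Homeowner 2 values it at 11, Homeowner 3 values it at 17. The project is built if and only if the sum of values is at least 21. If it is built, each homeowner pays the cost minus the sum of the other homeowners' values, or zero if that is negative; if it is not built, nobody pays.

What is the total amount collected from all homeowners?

Total value 30 ≥ cost 21, so it is built.
Homeowner 1: others sum to 28; max(0, 21 - 28) = 0.
Homeowner 2: others sum to 19; max(0, 21 - 19) = 2.
Homeowner 3: others sum to 13; max(0, 21 - 13) = 8.
Total collected = 0 + 2 + 8 = 10.

10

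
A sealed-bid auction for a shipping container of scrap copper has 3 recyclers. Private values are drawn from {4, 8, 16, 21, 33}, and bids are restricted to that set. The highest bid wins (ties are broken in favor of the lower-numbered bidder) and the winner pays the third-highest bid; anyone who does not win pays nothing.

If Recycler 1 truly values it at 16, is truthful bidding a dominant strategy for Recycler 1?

No

Consider the case where Recycler 2 bids 4 and Recycler 3 bids 21.
Truthful bid 16: loses, pays 0, utility 0.
Bid 21 instead: wins, pays 4, utility 16 - 4 = 12.
Since 12 > 0, bidding 21 is strictly better here, so truthful bidding is not dominant.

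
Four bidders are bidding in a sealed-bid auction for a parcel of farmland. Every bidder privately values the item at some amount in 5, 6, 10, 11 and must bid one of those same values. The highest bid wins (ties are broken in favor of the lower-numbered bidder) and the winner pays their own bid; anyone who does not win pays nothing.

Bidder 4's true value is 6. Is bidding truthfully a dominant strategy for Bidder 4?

Yes

Check each profile of the others' bids and compare truth against every alternative bid.
Others bid (5, 5, 5): truth gives 0, best alternative gives 0.
Others bid (5, 5, 6): truth gives 0, best alternative gives 0.
Others bid (5, 5, 10): truth gives 0, best alternative gives 0.
Others bid (5, 5, 11): truth gives 0, best alternative gives 0.
Others bid (5, 6, 5): truth gives 0, best alternative gives 0.
Others bid (5, 6, 6): truth gives 0, best alternative gives 0.
(Remaining 58 profiles checked similarly; truth is weakly best in each.)
In every case the truthful bid is at least as good as any alternative, so it is a dominant strategy.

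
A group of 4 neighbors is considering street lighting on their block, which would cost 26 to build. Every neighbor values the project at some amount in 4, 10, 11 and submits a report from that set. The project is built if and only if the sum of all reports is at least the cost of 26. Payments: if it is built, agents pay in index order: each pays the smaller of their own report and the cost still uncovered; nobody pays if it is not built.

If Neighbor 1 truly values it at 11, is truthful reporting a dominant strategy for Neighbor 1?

No

Consider the case where Neighbor 2 reports 4, Neighbor 3 reports 4 and Neighbor 4 reports 10.
Truthful report 11: project built, pays 11, utility 11 - 11 = 0.
Report 10 instead: project built, pays 10, utility 11 - 10 = 1.
Since 1 > 0, reporting 10 is strictly better here, so truthful reporting is not dominant.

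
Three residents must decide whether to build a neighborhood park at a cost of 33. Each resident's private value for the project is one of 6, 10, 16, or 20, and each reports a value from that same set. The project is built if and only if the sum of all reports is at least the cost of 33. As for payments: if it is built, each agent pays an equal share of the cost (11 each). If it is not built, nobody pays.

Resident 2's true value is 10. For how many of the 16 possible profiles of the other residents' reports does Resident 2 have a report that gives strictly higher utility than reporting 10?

Others report (6, 20): truth gives -1; report 6 gives 0 > -1. Violating.
Others report (10, 16): truth gives -1; report 6 gives 0 > -1. Violating.
Others report (16, 10): truth gives -1; report 6 gives 0 > -1. Violating.
Others report (20, 6): truth gives -1; report 6 gives 0 > -1. Violating.
Others report (6, 6): truth gives 0; no alternative beats it.
Others report (6, 10): truth gives 0; no alternative beats it.
(Checking all 16 profiles: 4 have a profitable deviation, 12 do not.)

4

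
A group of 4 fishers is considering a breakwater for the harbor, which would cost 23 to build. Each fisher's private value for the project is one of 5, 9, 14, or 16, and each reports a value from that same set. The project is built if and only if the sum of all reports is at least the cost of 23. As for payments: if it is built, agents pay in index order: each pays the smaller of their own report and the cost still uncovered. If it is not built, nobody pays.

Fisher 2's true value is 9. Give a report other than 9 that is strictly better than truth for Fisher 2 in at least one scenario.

5

Suppose Fisher 1 reports 5, Fisher 3 reports 5 and Fisher 4 reports 9.
Report 9: project built, pays 9, utility 9 - 9 = 0.
Report 5: project built, pays 5, utility 9 - 5 = 4.
So reporting 5 beats truth here (4 > 0).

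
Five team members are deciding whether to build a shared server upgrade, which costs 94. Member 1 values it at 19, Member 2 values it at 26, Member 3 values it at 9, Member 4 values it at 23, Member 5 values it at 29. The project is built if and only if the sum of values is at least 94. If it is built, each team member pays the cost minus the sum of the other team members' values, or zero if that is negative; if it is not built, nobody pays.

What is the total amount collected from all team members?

Total value 106 ≥ cost 94, so it is built.
Member 1: others sum to 87; max(0, 94 - 87) = 7.
Member 2: others sum to 80; max(0, 94 - 80) = 14.
Member 3: others sum to 97; max(0, 94 - 97) = 0.
Member 4: others sum to 83; max(0, 94 - 83) = 11.
Member 5: others sum to 77; max(0, 94 - 77) = 17.
Total collected = 7 + 14 + 0 + 11 + 17 = 49.

49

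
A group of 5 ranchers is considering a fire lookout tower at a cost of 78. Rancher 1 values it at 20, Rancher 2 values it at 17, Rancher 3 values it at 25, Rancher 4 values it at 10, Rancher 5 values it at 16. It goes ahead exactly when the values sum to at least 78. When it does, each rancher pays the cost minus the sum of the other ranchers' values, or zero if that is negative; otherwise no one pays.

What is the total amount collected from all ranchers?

Total value 88 ≥ cost 78, so it is built.
Rancher 1: others sum to 68; max(0, 78 - 68) = 10.
Rancher 2: others sum to 71; max(0, 78 - 71) = 7.
Rancher 3: others sum to 63; max(0, 78 - 63) = 15.
Rancher 4: others sum to 78; max(0, 78 - 78) = 0.
Rancher 5: others sum to 72; max(0, 78 - 72) = 6.
Total collected = 10 + 7 + 15 + 0 + 6 = 38.

38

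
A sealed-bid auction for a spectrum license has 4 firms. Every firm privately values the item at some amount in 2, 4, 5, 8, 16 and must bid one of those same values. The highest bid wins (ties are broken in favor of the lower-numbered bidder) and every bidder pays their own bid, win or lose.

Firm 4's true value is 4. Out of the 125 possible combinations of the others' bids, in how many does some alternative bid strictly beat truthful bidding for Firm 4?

Others bid (2, 2, 4): truth gives -4; bid 5 gives -1 > -4. Violating.
Others bid (2, 2, 5): truth gives -4; bid 2 gives -2 > -4. Violating.
Others bid (2, 2, 8): truth gives -4; bid 2 gives -2 > -4. Violating.
Others bid (2, 2, 16): truth gives -4; bid 2 gives -2 > -4. Violating.
Others bid (2, 2, 2): truth gives 0; no alternative beats it.
(Checking all 125 profiles: 124 have a profitable deviation, 1 does not.)

124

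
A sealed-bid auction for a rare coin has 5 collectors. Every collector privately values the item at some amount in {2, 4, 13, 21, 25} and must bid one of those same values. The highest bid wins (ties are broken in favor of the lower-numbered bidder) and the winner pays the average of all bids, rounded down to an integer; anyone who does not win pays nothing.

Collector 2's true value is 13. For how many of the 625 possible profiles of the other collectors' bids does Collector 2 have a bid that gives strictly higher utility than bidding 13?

Others bid (2, 2, 2, 2): truth gives 9; bid 4 gives 11 > 9. Violating.
Others bid (2, 2, 2, 4): truth gives 9; bid 4 gives 11 > 9. Violating.
Others bid (2, 2, 2, 21): truth gives 0; bid 21 gives 4 > 0. Violating.
Others bid (2, 2, 2, 25): truth gives 0; bid 25 gives 2 > 0. Violating.
Others bid (2, 2, 2, 13): truth gives 7; no alternative beats it.
Others bid (2, 2, 4, 13): truth gives 7; no alternative beats it.
(Checking all 625 profiles: 129 have a profitable deviation, 496 do not.)

129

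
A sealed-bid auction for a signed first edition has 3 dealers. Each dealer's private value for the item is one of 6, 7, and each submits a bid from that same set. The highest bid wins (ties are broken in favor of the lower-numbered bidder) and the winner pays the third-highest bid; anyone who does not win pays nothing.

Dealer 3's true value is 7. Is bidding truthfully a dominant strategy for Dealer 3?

Yes

Check each profile of the others' bids and compare truth against every alternative bid.
Others bid (6, 6): truth gives 1, best alternative gives 0.
Others bid (6, 7): truth gives 0, best alternative gives 0.
Others bid (7, 6): truth gives 0, best alternative gives 0.
Others bid (7, 7): truth gives 0, best alternative gives 0.
In every case the truthful bid is at least as good as any alternative, so it is a dominant strategy.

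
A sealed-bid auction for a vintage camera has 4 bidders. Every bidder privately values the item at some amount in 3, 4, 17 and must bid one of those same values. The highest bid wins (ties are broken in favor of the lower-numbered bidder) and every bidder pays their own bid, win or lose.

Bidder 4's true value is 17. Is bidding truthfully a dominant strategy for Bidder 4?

Consider the case where Bidder 1 bids 3, Bidder 2 bids 3 and Bidder 3 bids 3.
Truthful bid 17: wins, pays 17, utility 17 - 17 = 0.
Bid 4 instead: wins, pays 4, utility 17 - 4 = 13.
Since 13 > 0, bidding 4 is strictly better here, so truthful bidding is not dominant.

No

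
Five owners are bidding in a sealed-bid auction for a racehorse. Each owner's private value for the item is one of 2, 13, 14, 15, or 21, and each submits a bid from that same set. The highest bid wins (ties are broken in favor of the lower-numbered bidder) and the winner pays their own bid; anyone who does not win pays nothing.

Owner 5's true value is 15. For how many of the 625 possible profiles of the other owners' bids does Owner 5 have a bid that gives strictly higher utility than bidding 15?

16

Others bid (2, 2, 2, 2): truth gives 0; bid 13 gives 2 > 0. Violating.
Others bid (2, 2, 2, 13): truth gives 0; bid 14 gives 1 > 0. Violating.
Others bid (2, 2, 13, 2): truth gives 0; bid 14 gives 1 > 0. Violating.
Others bid (2, 2, 13, 13): truth gives 0; bid 14 gives 1 > 0. Violating.
Others bid (2, 2, 2, 14): truth gives 0; no alternative beats it.
Others bid (2, 2, 2, 15): truth gives 0; no alternative beats it.
(Checking all 625 profiles: 16 have a profitable deviation, 609 do not.)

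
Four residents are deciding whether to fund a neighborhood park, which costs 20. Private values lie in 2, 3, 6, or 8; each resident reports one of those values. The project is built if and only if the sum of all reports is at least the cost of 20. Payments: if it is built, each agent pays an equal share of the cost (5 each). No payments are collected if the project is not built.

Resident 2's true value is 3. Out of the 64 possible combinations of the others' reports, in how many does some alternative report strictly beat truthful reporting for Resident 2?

Others report (3, 6, 8): truth gives -2; report 2 gives 0 > -2. Violating.
Others report (3, 8, 6): truth gives -2; report 2 gives 0 > -2. Violating.
Others report (6, 3, 8): truth gives -2; report 2 gives 0 > -2. Violating.
Others report (6, 8, 3): truth gives -2; report 2 gives 0 > -2. Violating.
Others report (2, 2, 2): truth gives 0; no alternative beats it.
Others report (2, 2, 3): truth gives 0; no alternative beats it.
(Checking all 64 profiles: 6 have a profitable deviation, 58 do not.)

6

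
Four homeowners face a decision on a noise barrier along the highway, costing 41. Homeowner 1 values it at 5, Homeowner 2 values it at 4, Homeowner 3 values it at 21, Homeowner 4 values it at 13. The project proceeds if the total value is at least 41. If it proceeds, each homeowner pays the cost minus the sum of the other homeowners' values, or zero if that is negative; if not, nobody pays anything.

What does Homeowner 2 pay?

2

Total value 43 ≥ cost 41, so the project is built.
The other homeowners' values sum to 39.
Cost minus that sum is 41 - 39 = 2.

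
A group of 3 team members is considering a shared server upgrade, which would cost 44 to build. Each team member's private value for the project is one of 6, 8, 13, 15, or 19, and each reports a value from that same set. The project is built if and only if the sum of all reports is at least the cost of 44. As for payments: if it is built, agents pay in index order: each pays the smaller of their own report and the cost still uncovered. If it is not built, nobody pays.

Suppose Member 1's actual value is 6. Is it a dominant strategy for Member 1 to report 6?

Check each profile of the others' reports and compare truth against every alternative report.
Others report (19, 19): truth gives 0, best alternative gives -2.
Others report (6, 6): truth gives 0, best alternative gives 0.
Others report (6, 8): truth gives 0, best alternative gives 0.
Others report (6, 13): truth gives 0, best alternative gives 0.
Others report (6, 15): truth gives 0, best alternative gives 0.
Others report (6, 19): truth gives 0, best alternative gives 0.
(Remaining 19 profiles checked similarly; truth is weakly best in each.)
In every case the truthful report is at least as good as any alternative, so it is a dominant strategy.

Yes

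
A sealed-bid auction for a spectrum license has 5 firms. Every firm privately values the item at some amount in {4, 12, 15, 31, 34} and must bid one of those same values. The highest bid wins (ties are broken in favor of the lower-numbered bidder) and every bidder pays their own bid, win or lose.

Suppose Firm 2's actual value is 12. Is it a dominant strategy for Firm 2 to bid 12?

Consider the case where Firm 1 bids 4, Firm 3 bids 4, Firm 4 bids 4 and Firm 5 bids 15.
Truthful bid 12: loses but pays 12, utility -12.
Bid 4 instead: loses but pays 4, utility -4.
Since -4 > -12, bidding 4 is strictly better here, so truthful bidding is not dominant.

No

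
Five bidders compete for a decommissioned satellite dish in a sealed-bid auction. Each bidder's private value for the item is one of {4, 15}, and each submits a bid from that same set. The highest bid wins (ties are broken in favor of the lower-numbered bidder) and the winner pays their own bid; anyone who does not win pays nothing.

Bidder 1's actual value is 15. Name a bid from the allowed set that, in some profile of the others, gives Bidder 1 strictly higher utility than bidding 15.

Suppose Bidder 2 bids 4, Bidder 3 bids 4, Bidder 4 bids 4 and Bidder 5 bids 4.
Bid 15: wins, pays 15, utility 15 - 15 = 0.
Bid 4: wins, pays 4, utility 15 - 4 = 11.
So bidding 4 beats truth here (11 > 0).

4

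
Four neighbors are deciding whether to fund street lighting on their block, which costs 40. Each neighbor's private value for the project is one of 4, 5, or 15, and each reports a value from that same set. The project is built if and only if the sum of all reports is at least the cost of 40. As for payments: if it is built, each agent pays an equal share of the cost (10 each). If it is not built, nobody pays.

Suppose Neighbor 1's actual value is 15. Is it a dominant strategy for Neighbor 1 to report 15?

Yes

Check each profile of the others' reports and compare truth against every alternative report.
Others report (4, 15, 15): truth gives 5, best alternative gives 0.
Others report (5, 5, 15): truth gives 5, best alternative gives 0.
Others report (5, 15, 5): truth gives 5, best alternative gives 0.
Others report (15, 4, 15): truth gives 5, best alternative gives 0.
Others report (15, 5, 5): truth gives 5, best alternative gives 0.
Others report (15, 15, 4): truth gives 5, best alternative gives 0.
(Remaining 21 profiles checked similarly; truth is weakly best in each.)
In every case the truthful report is at least as good as any alternative, so it is a dominant strategy.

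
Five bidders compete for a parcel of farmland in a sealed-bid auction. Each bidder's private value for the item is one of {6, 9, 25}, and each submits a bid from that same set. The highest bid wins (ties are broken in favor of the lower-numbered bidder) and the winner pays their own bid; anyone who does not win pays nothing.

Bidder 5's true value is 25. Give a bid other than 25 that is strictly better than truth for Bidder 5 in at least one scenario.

Suppose Bidder 1 bids 6, Bidder 2 bids 6, Bidder 3 bids 6 and Bidder 4 bids 6.
Bid 25: wins, pays 25, utility 25 - 25 = 0.
Bid 9: wins, pays 9, utility 25 - 9 = 16.
So bidding 9 beats truth here (16 > 0).

9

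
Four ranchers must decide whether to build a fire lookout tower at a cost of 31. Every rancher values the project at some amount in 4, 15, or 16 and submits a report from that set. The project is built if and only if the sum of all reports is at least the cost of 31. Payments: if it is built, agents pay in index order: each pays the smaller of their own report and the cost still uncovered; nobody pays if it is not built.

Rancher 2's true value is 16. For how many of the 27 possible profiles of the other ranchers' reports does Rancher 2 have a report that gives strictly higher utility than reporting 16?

Others report (4, 4, 15): truth gives 0; report 15 gives 1 > 0. Violating.
Others report (4, 4, 16): truth gives 0; report 15 gives 1 > 0. Violating.
Others report (4, 15, 4): truth gives 0; report 15 gives 1 > 0. Violating.
Others report (4, 15, 15): truth gives 0; report 4 gives 12 > 0. Violating.
Others report (4, 4, 4): truth gives 0; no alternative beats it.
Others report (16, 4, 4): truth gives 1; no alternative beats it.
(Checking all 27 profiles: 25 have a profitable deviation, 2 do not.)

25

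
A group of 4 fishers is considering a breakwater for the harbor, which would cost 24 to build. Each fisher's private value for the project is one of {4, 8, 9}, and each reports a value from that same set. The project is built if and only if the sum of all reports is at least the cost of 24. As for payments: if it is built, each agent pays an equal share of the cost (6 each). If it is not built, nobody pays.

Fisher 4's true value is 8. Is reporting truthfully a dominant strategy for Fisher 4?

Yes

Check each profile of the others' reports and compare truth against every alternative report.
Others report (4, 4, 8): truth gives 2, best alternative gives 2.
Others report (4, 4, 9): truth gives 2, best alternative gives 2.
Others report (4, 8, 4): truth gives 2, best alternative gives 2.
Others report (4, 8, 8): truth gives 2, best alternative gives 2.
Others report (4, 8, 9): truth gives 2, best alternative gives 2.
Others report (4, 9, 4): truth gives 2, best alternative gives 2.
(Remaining 21 profiles checked similarly; truth is weakly best in each.)
In every case the truthful report is at least as good as any alternative, so it is a dominant strategy.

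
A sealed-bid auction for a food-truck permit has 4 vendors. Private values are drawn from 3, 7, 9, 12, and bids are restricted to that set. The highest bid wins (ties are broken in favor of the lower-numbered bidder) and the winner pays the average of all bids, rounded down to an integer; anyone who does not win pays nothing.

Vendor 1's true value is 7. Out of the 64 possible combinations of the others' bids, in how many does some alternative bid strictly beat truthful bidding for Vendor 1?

Others bid (3, 3, 3): truth gives 3; bid 3 gives 4 > 3. Violating.
Others bid (3, 3, 9): truth gives 0; bid 9 gives 1 > 0. Violating.
Others bid (3, 9, 3): truth gives 0; bid 9 gives 1 > 0. Violating.
Others bid (9, 3, 3): truth gives 0; bid 9 gives 1 > 0. Violating.
Others bid (3, 3, 7): truth gives 2; no alternative beats it.
Others bid (3, 3, 12): truth gives 0; no alternative beats it.
(Checking all 64 profiles: 4 have a profitable deviation, 60 do not.)

4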